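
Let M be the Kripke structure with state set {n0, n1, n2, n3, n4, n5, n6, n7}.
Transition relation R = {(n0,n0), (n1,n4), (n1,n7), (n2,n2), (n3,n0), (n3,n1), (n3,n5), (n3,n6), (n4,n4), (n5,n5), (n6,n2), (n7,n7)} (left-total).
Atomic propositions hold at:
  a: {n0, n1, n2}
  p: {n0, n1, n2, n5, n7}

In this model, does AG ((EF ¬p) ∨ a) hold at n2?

Sat(¬p) = {n3, n4, n6}
EF ¬p: least fixpoint, start Z0 = {n3, n4, n6}, add states with some successor in Z. Z1 = {n1, n3, n4, n6}; fixed.
Sat(EF ¬p) = {n1, n3, n4, n6}
Sat((EF ¬p) ∨ a) = {n0, n1, n2, n3, n4, n6}
AG ((EF ¬p) ∨ a): greatest fixpoint, start Z0 = {n0, n1, n2, n3, n4, n6}, keep only states in Sat with every successor in Z. Z1 = {n0, n2, n4, n6}; fixed.
Sat(AG ((EF ¬p) ∨ a)) = {n0, n2, n4, n6}
n2 ∈ Sat(AG ((EF ¬p) ∨ a)) = {n0, n2, n4, n6}, so the formula holds at n2.

Yes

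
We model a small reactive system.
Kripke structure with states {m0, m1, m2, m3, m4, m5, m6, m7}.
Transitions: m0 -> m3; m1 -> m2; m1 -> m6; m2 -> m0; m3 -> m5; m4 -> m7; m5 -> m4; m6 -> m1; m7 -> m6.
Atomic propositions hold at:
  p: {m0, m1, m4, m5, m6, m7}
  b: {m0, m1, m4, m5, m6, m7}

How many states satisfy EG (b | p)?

Sat(b | p) = {m0, m1, m4, m5, m6, m7}
EG (b | p): greatest fixpoint, start Z0 = {m0, m1, m4, m5, m6, m7}, keep only states in Sat with some successor in Z. Z1 = {m1, m4, m5, m6, m7}; fixed.
Sat(EG (b | p)) = {m1, m4, m5, m6, m7}
|Sat(EG (b | p))| = |{m1, m4, m5, m6, m7}| = 5.

5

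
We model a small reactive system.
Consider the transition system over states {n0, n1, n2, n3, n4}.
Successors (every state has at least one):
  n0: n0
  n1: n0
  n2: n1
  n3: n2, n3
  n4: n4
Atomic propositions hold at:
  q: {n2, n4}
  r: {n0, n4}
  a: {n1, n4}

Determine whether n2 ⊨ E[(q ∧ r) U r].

No

Sat(q ∧ r) = {n4}
E[(q ∧ r) U r]: least fixpoint, start Z0 = Sat(r) = {n0, n4}, add states in Sat(q ∧ r) with some successor in Z. Already a fixed point.
Sat(E[(q ∧ r) U r]) = {n0, n4}
n2 ∉ Sat(E[(q ∧ r) U r]) = {n0, n4}, so the formula does not hold at n2.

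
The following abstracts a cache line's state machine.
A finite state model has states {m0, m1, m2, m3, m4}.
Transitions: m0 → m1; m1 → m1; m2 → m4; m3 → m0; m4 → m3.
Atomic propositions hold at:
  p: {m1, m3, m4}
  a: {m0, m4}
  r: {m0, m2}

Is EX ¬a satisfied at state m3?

Sat(¬a) = {m1, m2, m3}
Sat(EX ¬a) = {s : some successor in {m1, m2, m3}} = {m0, m1, m4}
m3 ∉ Sat(EX ¬a) = {m0, m1, m4}, so the formula does not hold at m3.

No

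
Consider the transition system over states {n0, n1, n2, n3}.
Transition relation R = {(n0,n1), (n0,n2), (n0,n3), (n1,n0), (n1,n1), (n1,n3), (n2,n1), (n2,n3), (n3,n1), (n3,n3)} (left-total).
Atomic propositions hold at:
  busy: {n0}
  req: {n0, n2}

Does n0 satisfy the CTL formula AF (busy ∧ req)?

Sat(busy ∧ req) = {n0}
AF (busy ∧ req): least fixpoint, start Z0 = {n0}, add states with every successor in Z. Already a fixed point.
Sat(AF (busy ∧ req)) = {n0}
n0 ∈ Sat(AF (busy ∧ req)) = {n0}, so the formula holds at n0.

Yes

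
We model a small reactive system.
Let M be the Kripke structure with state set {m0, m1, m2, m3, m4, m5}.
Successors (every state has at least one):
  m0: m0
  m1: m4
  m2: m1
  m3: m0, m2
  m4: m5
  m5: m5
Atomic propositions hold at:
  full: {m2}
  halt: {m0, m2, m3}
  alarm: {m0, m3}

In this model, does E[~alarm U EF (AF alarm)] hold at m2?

No

Sat(~alarm) = {m1, m2, m4, m5}
AF alarm: least fixpoint, start Z0 = {m0, m3}, add states with every successor in Z. Already a fixed point.
Sat(AF alarm) = {m0, m3}
EF (AF alarm): least fixpoint, start Z0 = {m0, m3}, add states with some successor in Z. Already a fixed point.
Sat(EF (AF alarm)) = {m0, m3}
E[~alarm U EF (AF alarm)]: least fixpoint, start Z0 = Sat(EF (AF alarm)) = {m0, m3}, add states in Sat(~alarm) with some successor in Z. Already a fixed point.
Sat(E[~alarm U EF (AF alarm)]) = {m0, m3}
m2 ∉ Sat(E[~alarm U EF (AF alarm)]) = {m0, m3}, so the formula does not hold at m2.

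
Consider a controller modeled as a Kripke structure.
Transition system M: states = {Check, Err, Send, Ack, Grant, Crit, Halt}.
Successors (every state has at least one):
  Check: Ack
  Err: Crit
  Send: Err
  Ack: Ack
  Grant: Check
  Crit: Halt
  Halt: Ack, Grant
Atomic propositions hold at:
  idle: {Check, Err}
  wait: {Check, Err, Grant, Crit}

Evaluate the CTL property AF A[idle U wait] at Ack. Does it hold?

No

A[idle U wait]: least fixpoint, start Z0 = Sat(wait) = {Check, Err, Grant, Crit}, add states in Sat(idle) with every successor in Z. Already a fixed point.
Sat(A[idle U wait]) = {Check, Err, Grant, Crit}
AF A[idle U wait]: least fixpoint, start Z0 = {Check, Err, Grant, Crit}, add states with every successor in Z. Z1 = {Check, Err, Send, Grant, Crit}; fixed.
Sat(AF A[idle U wait]) = {Check, Err, Send, Grant, Crit}
Ack ∉ Sat(AF A[idle U wait]) = {Check, Err, Send, Grant, Crit}, so the formula does not hold at Ack.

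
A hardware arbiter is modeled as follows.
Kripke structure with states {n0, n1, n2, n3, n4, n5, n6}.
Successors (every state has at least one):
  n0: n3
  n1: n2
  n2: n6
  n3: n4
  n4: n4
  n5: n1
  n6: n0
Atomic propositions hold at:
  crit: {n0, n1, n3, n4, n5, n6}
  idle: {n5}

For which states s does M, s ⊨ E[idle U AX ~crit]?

Sat(~crit) = {n2}
Sat(AX ~crit) = {s : every successor in {n2}} = {n1}
E[idle U AX ~crit]: least fixpoint, start Z0 = Sat(AX ~crit) = {n1}, add states in Sat(idle) with some successor in Z. Z1 = {n1, n5}; fixed.
Sat(E[idle U AX ~crit]) = {n1, n5}

{n1, n5}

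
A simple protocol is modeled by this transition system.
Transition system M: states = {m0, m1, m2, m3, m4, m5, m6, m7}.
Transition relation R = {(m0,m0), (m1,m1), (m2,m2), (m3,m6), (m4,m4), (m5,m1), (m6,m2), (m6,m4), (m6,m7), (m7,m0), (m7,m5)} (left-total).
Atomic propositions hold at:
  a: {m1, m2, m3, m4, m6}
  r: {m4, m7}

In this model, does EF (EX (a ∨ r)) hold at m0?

No

Sat(a ∨ r) = {m1, m2, m3, m4, m6, m7}
Sat(EX (a ∨ r)) = {s : some successor in {m1, m2, m3, m4, m6, m7}} = {m1, m2, m3, m4, m5, m6}
EF (EX (a ∨ r)): least fixpoint, start Z0 = {m1, m2, m3, m4, m5, m6}, add states with some successor in Z. Z1 = {m1, m2, m3, m4, m5, m6, m7}; fixed.
Sat(EF (EX (a ∨ r))) = {m1, m2, m3, m4, m5, m6, m7}
m0 ∉ Sat(EF (EX (a ∨ r))) = {m1, m2, m3, m4, m5, m6, m7}, so the formula does not hold at m0.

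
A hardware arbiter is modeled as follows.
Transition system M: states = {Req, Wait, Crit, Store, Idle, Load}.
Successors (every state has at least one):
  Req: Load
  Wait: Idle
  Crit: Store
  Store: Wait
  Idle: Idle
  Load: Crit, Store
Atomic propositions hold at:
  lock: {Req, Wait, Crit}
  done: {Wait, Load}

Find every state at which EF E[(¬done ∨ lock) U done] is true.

{Req, Wait, Crit, Store, Load}

Sat(¬done) = {Req, Crit, Store, Idle}
Sat(¬done ∨ lock) = {Req, Wait, Crit, Store, Idle}
E[(¬done ∨ lock) U done]: least fixpoint, start Z0 = Sat(done) = {Wait, Load}, add states in Sat(¬done ∨ lock) with some successor in Z. Z1 = {Req, Wait, Store, Load}; Z2 = {Req, Wait, Crit, Store, Load}; fixed.
Sat(E[(¬done ∨ lock) U done]) = {Req, Wait, Crit, Store, Load}
EF E[(¬done ∨ lock) U done]: least fixpoint, start Z0 = {Req, Wait, Crit, Store, Load}, add states with some successor in Z. Already a fixed point.
Sat(EF E[(¬done ∨ lock) U done]) = {Req, Wait, Crit, Store, Load}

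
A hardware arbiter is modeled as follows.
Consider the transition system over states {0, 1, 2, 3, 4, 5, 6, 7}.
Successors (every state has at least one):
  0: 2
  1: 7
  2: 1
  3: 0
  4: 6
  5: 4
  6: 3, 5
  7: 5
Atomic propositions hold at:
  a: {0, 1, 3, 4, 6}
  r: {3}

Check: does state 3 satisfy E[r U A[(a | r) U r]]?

Sat(a | r) = {0, 1, 3, 4, 6}
A[(a | r) U r]: least fixpoint, start Z0 = Sat(r) = {3}, add states in Sat(a | r) with every successor in Z. Already a fixed point.
Sat(A[(a | r) U r]) = {3}
E[r U A[(a | r) U r]]: least fixpoint, start Z0 = Sat(A[(a | r) U r]) = {3}, add states in Sat(r) with some successor in Z. Already a fixed point.
Sat(E[r U A[(a | r) U r]]) = {3}
3 ∈ Sat(E[r U A[(a | r) U r]]) = {3}, so the formula holds at 3.

Yes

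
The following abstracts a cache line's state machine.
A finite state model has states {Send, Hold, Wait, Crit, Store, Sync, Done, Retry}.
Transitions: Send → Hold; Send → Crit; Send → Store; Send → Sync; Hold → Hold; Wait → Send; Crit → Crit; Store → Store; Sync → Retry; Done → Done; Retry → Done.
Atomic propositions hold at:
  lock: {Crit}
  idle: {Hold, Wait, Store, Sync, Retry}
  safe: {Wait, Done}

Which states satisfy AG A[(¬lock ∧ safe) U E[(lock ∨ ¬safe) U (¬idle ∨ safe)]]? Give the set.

{Crit, Sync, Done, Retry}

Sat(¬lock) = {Send, Hold, Wait, Store, Sync, Done, Retry}
Sat(¬lock ∧ safe) = {Wait, Done}
Sat(¬safe) = {Send, Hold, Crit, Store, Sync, Retry}
Sat(lock ∨ ¬safe) = {Send, Hold, Crit, Store, Sync, Retry}
Sat(¬idle) = {Send, Crit, Done}
Sat(¬idle ∨ safe) = {Send, Wait, Crit, Done}
E[(lock ∨ ¬safe) U (¬idle ∨ safe)]: least fixpoint, start Z0 = Sat((¬idle ∨ safe)) = {Send, Wait, Crit, Done}, add states in Sat(lock ∨ ¬safe) with some successor in Z. Z1 = {Send, Wait, Crit, Done, Retry}; Z2 = {Send, Wait, Crit, Sync, Done, Retry}; fixed.
Sat(E[(lock ∨ ¬safe) U (¬idle ∨ safe)]) = {Send, Wait, Crit, Sync, Done, Retry}
A[(¬lock ∧ safe) U E[(lock ∨ ¬safe) U (¬idle ∨ safe)]]: least fixpoint, start Z0 = Sat(E[(lock ∨ ¬safe) U (¬idle ∨ safe)]) = {Send, Wait, Crit, Sync, Done, Retry}, add states in Sat(¬lock ∧ safe) with every successor in Z. Already a fixed point.
Sat(A[(¬lock ∧ safe) U E[(lock ∨ ¬safe) U (¬idle ∨ safe)]]) = {Send, Wait, Crit, Sync, Done, Retry}
AG A[(¬lock ∧ safe) U E[(lock ∨ ¬safe) U (¬idle ∨ safe)]]: greatest fixpoint, start Z0 = {Send, Wait, Crit, Sync, Done, Retry}, keep only states in Sat with every successor in Z. Z1 = {Wait, Crit, Sync, Done, Retry}; Z2 = {Crit, Sync, Done, Retry}; fixed.
Sat(AG A[(¬lock ∧ safe) U E[(lock ∨ ¬safe) U (¬idle ∨ safe)]]) = {Crit, Sync, Done, Retry}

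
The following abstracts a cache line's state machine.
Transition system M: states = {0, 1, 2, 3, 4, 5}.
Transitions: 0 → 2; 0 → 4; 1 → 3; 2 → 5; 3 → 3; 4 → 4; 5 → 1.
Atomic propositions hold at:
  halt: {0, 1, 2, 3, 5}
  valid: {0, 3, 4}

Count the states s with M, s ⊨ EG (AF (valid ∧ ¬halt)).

Sat(¬halt) = {4}
Sat(valid ∧ ¬halt) = {4}
AF (valid ∧ ¬halt): least fixpoint, start Z0 = {4}, add states with every successor in Z. Already a fixed point.
Sat(AF (valid ∧ ¬halt)) = {4}
EG (AF (valid ∧ ¬halt)): greatest fixpoint, start Z0 = {4}, keep only states in Sat with some successor in Z. Already a fixed point.
Sat(EG (AF (valid ∧ ¬halt))) = {4}
|Sat(EG (AF (valid ∧ ¬halt)))| = |{4}| = 1.

1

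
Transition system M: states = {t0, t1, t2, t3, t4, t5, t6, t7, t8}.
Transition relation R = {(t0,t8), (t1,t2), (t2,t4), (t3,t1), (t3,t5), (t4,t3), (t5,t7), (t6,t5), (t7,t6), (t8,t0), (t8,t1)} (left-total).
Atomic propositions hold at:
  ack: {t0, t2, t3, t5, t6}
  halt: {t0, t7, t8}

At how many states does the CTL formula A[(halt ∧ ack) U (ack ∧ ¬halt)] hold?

4

Sat(halt ∧ ack) = {t0}
Sat(¬halt) = {t1, t2, t3, t4, t5, t6}
Sat(ack ∧ ¬halt) = {t2, t3, t5, t6}
A[(halt ∧ ack) U (ack ∧ ¬halt)]: least fixpoint, start Z0 = Sat((ack ∧ ¬halt)) = {t2, t3, t5, t6}, add states in Sat(halt ∧ ack) with every successor in Z. Already a fixed point.
Sat(A[(halt ∧ ack) U (ack ∧ ¬halt)]) = {t2, t3, t5, t6}
|Sat(A[(halt ∧ ack) U (ack ∧ ¬halt)])| = |{t2, t3, t5, t6}| = 4.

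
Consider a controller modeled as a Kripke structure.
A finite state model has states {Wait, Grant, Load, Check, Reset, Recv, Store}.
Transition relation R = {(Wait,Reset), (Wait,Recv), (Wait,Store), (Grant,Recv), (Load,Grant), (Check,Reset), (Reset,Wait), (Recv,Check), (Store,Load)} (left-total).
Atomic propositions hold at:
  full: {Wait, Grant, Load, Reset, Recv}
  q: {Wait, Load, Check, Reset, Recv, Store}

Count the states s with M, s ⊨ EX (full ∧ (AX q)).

5

Sat(AX q) = {s : every successor in {Wait, Load, Check, Reset, Recv, Store}} = {Wait, Grant, Check, Reset, Recv, Store}
Sat(full ∧ (AX q)) = {Wait, Grant, Reset, Recv}
Sat(EX (full ∧ (AX q))) = {s : some successor in {Wait, Grant, Reset, Recv}} = {Wait, Grant, Load, Check, Reset}
|Sat(EX (full ∧ (AX q)))| = |{Wait, Grant, Load, Check, Reset}| = 5.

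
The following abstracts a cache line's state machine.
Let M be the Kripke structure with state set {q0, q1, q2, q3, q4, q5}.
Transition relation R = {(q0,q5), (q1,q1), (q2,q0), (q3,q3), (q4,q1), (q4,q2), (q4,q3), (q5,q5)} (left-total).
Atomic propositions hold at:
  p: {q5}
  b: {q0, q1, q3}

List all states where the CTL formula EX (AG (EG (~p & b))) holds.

Sat(~p) = {q0, q1, q2, q3, q4}
Sat(~p & b) = {q0, q1, q3}
EG (~p & b): greatest fixpoint, start Z0 = {q0, q1, q3}, keep only states in Sat with some successor in Z. Z1 = {q1, q3}; fixed.
Sat(EG (~p & b)) = {q1, q3}
AG (EG (~p & b)): greatest fixpoint, start Z0 = {q1, q3}, keep only states in Sat with every successor in Z. Already a fixed point.
Sat(AG (EG (~p & b))) = {q1, q3}
Sat(EX (AG (EG (~p & b)))) = {s : some successor in {q1, q3}} = {q1, q3, q4}

{q1, q3, q4}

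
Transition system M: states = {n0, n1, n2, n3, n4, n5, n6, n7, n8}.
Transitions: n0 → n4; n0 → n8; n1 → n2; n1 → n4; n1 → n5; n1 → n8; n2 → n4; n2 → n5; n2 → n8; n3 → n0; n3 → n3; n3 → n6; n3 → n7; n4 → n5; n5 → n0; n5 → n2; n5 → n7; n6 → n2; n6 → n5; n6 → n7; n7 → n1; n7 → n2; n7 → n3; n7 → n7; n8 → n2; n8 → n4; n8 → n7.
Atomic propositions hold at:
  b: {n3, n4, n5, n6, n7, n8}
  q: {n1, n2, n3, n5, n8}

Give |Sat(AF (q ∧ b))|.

Sat(q ∧ b) = {n3, n5, n8}
AF (q ∧ b): least fixpoint, start Z0 = {n3, n5, n8}, add states with every successor in Z. Z1 = {n3, n4, n5, n8}; Z2 = {n0, n2, n3, n4, n5, n8}; Z3 = {n0, n1, n2, n3, n4, n5, n8}; fixed.
Sat(AF (q ∧ b)) = {n0, n1, n2, n3, n4, n5, n8}
|Sat(AF (q ∧ b))| = |{n0, n1, n2, n3, n4, n5, n8}| = 7.

7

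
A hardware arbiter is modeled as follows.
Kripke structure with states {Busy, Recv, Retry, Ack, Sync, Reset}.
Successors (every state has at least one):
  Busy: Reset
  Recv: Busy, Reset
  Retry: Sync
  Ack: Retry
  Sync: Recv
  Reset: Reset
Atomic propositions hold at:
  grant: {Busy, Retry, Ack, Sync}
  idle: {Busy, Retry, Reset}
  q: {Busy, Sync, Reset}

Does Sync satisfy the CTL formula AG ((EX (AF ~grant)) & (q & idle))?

Sat(~grant) = {Recv, Reset}
AF ~grant: least fixpoint, start Z0 = {Recv, Reset}, add states with every successor in Z. Z1 = {Busy, Recv, Sync, Reset}; Z2 = {Busy, Recv, Retry, Sync, Reset}; Z3 = {Busy, Recv, Retry, Ack, Sync, Reset}; fixed.
Sat(AF ~grant) = {Busy, Recv, Retry, Ack, Sync, Reset}
Sat(EX (AF ~grant)) = {s : some successor in {Busy, Recv, Retry, Ack, Sync, Reset}} = {Busy, Recv, Retry, Ack, Sync, Reset}
Sat(q & idle) = {Busy, Reset}
Sat((EX (AF ~grant)) & (q & idle)) = {Busy, Reset}
AG ((EX (AF ~grant)) & (q & idle)): greatest fixpoint, start Z0 = {Busy, Reset}, keep only states in Sat with every successor in Z. Already a fixed point.
Sat(AG ((EX (AF ~grant)) & (q & idle))) = {Busy, Reset}
Sync ∉ Sat(AG ((EX (AF ~grant)) & (q & idle))) = {Busy, Reset}, so the formula does not hold at Sync.

No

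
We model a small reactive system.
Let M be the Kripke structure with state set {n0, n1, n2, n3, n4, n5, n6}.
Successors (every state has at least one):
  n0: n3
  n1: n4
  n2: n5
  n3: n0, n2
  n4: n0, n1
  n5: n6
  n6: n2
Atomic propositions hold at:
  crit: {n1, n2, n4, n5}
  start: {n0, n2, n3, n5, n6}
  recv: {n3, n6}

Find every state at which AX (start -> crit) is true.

Sat(start -> crit) = {n1, n2, n4, n5}
Sat(AX (start -> crit)) = {s : every successor in {n1, n2, n4, n5}} = {n1, n2, n6}

{n1, n2, n6}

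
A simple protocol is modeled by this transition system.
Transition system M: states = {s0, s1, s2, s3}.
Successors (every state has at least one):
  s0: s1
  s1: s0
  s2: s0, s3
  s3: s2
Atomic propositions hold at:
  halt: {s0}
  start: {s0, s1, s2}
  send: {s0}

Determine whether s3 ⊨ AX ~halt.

Sat(~halt) = {s1, s2, s3}
Sat(AX ~halt) = {s : every successor in {s1, s2, s3}} = {s0, s3}
s3 ∈ Sat(AX ~halt) = {s0, s3}, so the formula holds at s3.

Yes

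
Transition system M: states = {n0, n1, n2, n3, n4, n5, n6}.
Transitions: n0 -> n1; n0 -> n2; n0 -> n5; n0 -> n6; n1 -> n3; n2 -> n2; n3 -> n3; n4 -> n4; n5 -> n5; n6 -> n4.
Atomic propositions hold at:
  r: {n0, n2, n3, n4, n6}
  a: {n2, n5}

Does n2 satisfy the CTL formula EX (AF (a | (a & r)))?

Yes

Sat(a & r) = {n2}
Sat(a | (a & r)) = {n2, n5}
AF (a | (a & r)): least fixpoint, start Z0 = {n2, n5}, add states with every successor in Z. Already a fixed point.
Sat(AF (a | (a & r))) = {n2, n5}
Sat(EX (AF (a | (a & r)))) = {s : some successor in {n2, n5}} = {n0, n2, n5}
n2 ∈ Sat(EX (AF (a | (a & r)))) = {n0, n2, n5}, so the formula holds at n2.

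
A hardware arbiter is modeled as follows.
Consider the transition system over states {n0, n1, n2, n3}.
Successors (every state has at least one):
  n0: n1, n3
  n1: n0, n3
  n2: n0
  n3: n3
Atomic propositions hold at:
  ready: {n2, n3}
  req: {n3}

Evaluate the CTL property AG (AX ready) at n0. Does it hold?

Sat(AX ready) = {s : every successor in {n2, n3}} = {n3}
AG (AX ready): greatest fixpoint, start Z0 = {n3}, keep only states in Sat with every successor in Z. Already a fixed point.
Sat(AG (AX ready)) = {n3}
n0 ∉ Sat(AG (AX ready)) = {n3}, so the formula does not hold at n0.

No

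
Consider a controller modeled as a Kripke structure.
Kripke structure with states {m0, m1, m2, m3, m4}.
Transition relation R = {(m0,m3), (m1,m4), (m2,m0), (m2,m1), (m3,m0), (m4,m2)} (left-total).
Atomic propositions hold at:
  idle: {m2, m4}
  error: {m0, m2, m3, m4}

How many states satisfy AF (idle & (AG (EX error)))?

Sat(EX error) = {s : some successor in {m0, m2, m3, m4}} = {m0, m1, m2, m3, m4}
AG (EX error): greatest fixpoint, start Z0 = {m0, m1, m2, m3, m4}, keep only states in Sat with every successor in Z. Already a fixed point.
Sat(AG (EX error)) = {m0, m1, m2, m3, m4}
Sat(idle & (AG (EX error))) = {m2, m4}
AF (idle & (AG (EX error))): least fixpoint, start Z0 = {m2, m4}, add states with every successor in Z. Z1 = {m1, m2, m4}; fixed.
Sat(AF (idle & (AG (EX error)))) = {m1, m2, m4}
|Sat(AF (idle & (AG (EX error))))| = |{m1, m2, m4}| = 3.

3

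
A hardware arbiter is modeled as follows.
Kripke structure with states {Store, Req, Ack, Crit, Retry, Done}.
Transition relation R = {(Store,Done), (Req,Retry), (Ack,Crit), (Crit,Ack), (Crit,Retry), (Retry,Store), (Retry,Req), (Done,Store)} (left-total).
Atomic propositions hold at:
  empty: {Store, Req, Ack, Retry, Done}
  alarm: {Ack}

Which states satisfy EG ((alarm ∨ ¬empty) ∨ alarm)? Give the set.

Sat(¬empty) = {Crit}
Sat(alarm ∨ ¬empty) = {Ack, Crit}
Sat((alarm ∨ ¬empty) ∨ alarm) = {Ack, Crit}
EG ((alarm ∨ ¬empty) ∨ alarm): greatest fixpoint, start Z0 = {Ack, Crit}, keep only states in Sat with some successor in Z. Already a fixed point.
Sat(EG ((alarm ∨ ¬empty) ∨ alarm)) = {Ack, Crit}

{Ack, Crit}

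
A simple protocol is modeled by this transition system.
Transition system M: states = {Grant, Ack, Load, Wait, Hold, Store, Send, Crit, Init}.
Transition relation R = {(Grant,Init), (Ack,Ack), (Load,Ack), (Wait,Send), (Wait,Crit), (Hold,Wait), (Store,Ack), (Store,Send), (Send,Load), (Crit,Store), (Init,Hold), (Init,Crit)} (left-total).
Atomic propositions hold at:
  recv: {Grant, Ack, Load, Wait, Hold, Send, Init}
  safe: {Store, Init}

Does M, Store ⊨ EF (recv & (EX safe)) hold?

No

Sat(EX safe) = {s : some successor in {Store, Init}} = {Grant, Crit}
Sat(recv & (EX safe)) = {Grant}
EF (recv & (EX safe)): least fixpoint, start Z0 = {Grant}, add states with some successor in Z. Already a fixed point.
Sat(EF (recv & (EX safe))) = {Grant}
Store ∉ Sat(EF (recv & (EX safe))) = {Grant}, so the formula does not hold at Store.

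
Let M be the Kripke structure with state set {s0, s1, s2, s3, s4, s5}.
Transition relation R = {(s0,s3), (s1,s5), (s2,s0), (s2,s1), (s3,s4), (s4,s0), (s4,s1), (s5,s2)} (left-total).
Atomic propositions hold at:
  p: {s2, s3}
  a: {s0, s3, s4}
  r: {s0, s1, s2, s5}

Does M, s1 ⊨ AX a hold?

No

Sat(AX a) = {s : every successor in {s0, s3, s4}} = {s0, s3}
s1 ∉ Sat(AX a) = {s0, s3}, so the formula does not hold at s1.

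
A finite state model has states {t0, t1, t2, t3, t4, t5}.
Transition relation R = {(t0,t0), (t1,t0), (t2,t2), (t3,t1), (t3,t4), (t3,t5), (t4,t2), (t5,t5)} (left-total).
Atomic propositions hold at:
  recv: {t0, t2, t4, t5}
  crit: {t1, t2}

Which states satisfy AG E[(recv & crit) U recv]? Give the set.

{t0, t2, t4, t5}

Sat(recv & crit) = {t2}
E[(recv & crit) U recv]: least fixpoint, start Z0 = Sat(recv) = {t0, t2, t4, t5}, add states in Sat(recv & crit) with some successor in Z. Already a fixed point.
Sat(E[(recv & crit) U recv]) = {t0, t2, t4, t5}
AG E[(recv & crit) U recv]: greatest fixpoint, start Z0 = {t0, t2, t4, t5}, keep only states in Sat with every successor in Z. Already a fixed point.
Sat(AG E[(recv & crit) U recv]) = {t0, t2, t4, t5}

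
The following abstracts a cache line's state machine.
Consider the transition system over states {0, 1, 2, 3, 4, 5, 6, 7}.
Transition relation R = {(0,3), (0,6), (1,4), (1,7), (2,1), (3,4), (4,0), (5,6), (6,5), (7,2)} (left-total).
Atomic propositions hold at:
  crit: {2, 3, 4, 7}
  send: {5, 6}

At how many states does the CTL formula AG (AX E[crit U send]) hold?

2

E[crit U send]: least fixpoint, start Z0 = Sat(send) = {5, 6}, add states in Sat(crit) with some successor in Z. Already a fixed point.
Sat(E[crit U send]) = {5, 6}
Sat(AX E[crit U send]) = {s : every successor in {5, 6}} = {5, 6}
AG (AX E[crit U send]): greatest fixpoint, start Z0 = {5, 6}, keep only states in Sat with every successor in Z. Already a fixed point.
Sat(AG (AX E[crit U send])) = {5, 6}
|Sat(AG (AX E[crit U send]))| = |{5, 6}| = 2.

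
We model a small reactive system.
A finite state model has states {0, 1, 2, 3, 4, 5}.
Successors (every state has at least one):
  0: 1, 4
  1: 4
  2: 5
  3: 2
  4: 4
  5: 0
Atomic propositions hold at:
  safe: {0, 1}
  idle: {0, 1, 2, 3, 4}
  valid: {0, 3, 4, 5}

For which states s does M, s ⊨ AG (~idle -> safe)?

{0, 1, 4}

Sat(~idle) = {5}
Sat(~idle -> safe) = {0, 1, 2, 3, 4}
AG (~idle -> safe): greatest fixpoint, start Z0 = {0, 1, 2, 3, 4}, keep only states in Sat with every successor in Z. Z1 = {0, 1, 3, 4}; Z2 = {0, 1, 4}; fixed.
Sat(AG (~idle -> safe)) = {0, 1, 4}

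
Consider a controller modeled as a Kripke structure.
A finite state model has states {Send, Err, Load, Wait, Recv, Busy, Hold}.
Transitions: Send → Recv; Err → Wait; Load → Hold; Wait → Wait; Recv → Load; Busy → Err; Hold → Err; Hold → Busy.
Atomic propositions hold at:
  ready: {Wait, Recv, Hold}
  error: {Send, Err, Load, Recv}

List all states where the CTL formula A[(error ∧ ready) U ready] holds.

Sat(error ∧ ready) = {Recv}
A[(error ∧ ready) U ready]: least fixpoint, start Z0 = Sat(ready) = {Wait, Recv, Hold}, add states in Sat(error ∧ ready) with every successor in Z. Already a fixed point.
Sat(A[(error ∧ ready) U ready]) = {Wait, Recv, Hold}

{Wait, Recv, Hold}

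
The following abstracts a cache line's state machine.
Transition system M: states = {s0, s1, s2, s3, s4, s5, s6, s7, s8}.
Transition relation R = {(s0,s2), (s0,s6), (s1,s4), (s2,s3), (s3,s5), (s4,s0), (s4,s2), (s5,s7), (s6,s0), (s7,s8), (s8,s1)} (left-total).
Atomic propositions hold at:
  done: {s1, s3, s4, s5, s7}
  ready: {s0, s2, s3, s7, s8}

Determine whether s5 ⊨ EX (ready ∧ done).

Yes

Sat(ready ∧ done) = {s3, s7}
Sat(EX (ready ∧ done)) = {s : some successor in {s3, s7}} = {s2, s5}
s5 ∈ Sat(EX (ready ∧ done)) = {s2, s5}, so the formula holds at s5.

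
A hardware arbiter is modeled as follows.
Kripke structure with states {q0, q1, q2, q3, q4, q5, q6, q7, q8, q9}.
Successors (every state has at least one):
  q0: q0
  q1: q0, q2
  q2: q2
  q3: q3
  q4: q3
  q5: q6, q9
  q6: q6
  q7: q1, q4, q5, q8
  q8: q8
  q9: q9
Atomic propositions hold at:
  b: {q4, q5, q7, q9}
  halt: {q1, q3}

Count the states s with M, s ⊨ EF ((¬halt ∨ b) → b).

6

Sat(¬halt) = {q0, q2, q4, q5, q6, q7, q8, q9}
Sat(¬halt ∨ b) = {q0, q2, q4, q5, q6, q7, q8, q9}
Sat((¬halt ∨ b) → b) = {q1, q3, q4, q5, q7, q9}
EF ((¬halt ∨ b) → b): least fixpoint, start Z0 = {q1, q3, q4, q5, q7, q9}, add states with some successor in Z. Already a fixed point.
Sat(EF ((¬halt ∨ b) → b)) = {q1, q3, q4, q5, q7, q9}
|Sat(EF ((¬halt ∨ b) → b))| = |{q1, q3, q4, q5, q7, q9}| = 6.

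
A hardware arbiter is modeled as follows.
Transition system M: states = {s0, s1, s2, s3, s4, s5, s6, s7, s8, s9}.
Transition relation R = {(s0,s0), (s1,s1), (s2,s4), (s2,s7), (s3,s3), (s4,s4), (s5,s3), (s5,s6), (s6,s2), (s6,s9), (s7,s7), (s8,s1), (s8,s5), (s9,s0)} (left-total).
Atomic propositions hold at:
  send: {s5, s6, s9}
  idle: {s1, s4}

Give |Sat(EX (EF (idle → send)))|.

8

Sat(idle → send) = {s0, s2, s3, s5, s6, s7, s8, s9}
EF (idle → send): least fixpoint, start Z0 = {s0, s2, s3, s5, s6, s7, s8, s9}, add states with some successor in Z. Already a fixed point.
Sat(EF (idle → send)) = {s0, s2, s3, s5, s6, s7, s8, s9}
Sat(EX (EF (idle → send))) = {s : some successor in {s0, s2, s3, s5, s6, s7, s8, s9}} = {s0, s2, s3, s5, s6, s7, s8, s9}
|Sat(EX (EF (idle → send)))| = |{s0, s2, s3, s5, s6, s7, s8, s9}| = 8.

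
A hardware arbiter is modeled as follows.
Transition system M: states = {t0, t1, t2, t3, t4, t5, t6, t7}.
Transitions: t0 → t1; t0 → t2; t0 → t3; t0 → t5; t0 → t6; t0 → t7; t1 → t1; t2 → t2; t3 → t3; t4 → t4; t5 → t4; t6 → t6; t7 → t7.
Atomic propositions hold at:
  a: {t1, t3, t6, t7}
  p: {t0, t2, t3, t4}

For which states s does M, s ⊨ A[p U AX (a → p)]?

{t2, t3, t4, t5}

Sat(a → p) = {t0, t2, t3, t4, t5}
Sat(AX (a → p)) = {s : every successor in {t0, t2, t3, t4, t5}} = {t2, t3, t4, t5}
A[p U AX (a → p)]: least fixpoint, start Z0 = Sat(AX (a → p)) = {t2, t3, t4, t5}, add states in Sat(p) with every successor in Z. Already a fixed point.
Sat(A[p U AX (a → p)]) = {t2, t3, t4, t5}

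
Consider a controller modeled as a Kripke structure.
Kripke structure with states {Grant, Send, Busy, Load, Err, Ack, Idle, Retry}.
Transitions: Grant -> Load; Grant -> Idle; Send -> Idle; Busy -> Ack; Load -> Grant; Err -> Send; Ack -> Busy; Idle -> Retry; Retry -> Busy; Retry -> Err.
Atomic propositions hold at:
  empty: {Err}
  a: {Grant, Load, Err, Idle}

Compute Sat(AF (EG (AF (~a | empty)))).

{Send, Busy, Err, Ack, Idle, Retry}

Sat(~a) = {Send, Busy, Ack, Retry}
Sat(~a | empty) = {Send, Busy, Err, Ack, Retry}
AF (~a | empty): least fixpoint, start Z0 = {Send, Busy, Err, Ack, Retry}, add states with every successor in Z. Z1 = {Send, Busy, Err, Ack, Idle, Retry}; fixed.
Sat(AF (~a | empty)) = {Send, Busy, Err, Ack, Idle, Retry}
EG (AF (~a | empty)): greatest fixpoint, start Z0 = {Send, Busy, Err, Ack, Idle, Retry}, keep only states in Sat with some successor in Z. Already a fixed point.
Sat(EG (AF (~a | empty))) = {Send, Busy, Err, Ack, Idle, Retry}
AF (EG (AF (~a | empty))): least fixpoint, start Z0 = {Send, Busy, Err, Ack, Idle, Retry}, add states with every successor in Z. Already a fixed point.
Sat(AF (EG (AF (~a | empty)))) = {Send, Busy, Err, Ack, Idle, Retry}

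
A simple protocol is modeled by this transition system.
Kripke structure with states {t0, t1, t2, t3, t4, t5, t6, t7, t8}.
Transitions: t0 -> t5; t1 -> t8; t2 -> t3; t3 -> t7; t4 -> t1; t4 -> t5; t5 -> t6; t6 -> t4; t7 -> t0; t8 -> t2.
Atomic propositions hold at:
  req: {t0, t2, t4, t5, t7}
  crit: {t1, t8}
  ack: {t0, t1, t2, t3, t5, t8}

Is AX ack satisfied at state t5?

Sat(AX ack) = {s : every successor in {t0, t1, t2, t3, t5, t8}} = {t0, t1, t2, t4, t7, t8}
t5 ∉ Sat(AX ack) = {t0, t1, t2, t4, t7, t8}, so the formula does not hold at t5.

No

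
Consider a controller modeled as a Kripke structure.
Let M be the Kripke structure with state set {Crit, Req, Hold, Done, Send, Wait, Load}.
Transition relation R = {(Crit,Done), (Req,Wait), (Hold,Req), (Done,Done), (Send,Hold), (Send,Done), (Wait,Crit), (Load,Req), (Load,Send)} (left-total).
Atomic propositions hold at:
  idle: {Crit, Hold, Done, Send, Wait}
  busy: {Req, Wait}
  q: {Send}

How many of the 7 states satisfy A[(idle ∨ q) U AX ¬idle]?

Sat(idle ∨ q) = {Crit, Hold, Done, Send, Wait}
Sat(¬idle) = {Req, Load}
Sat(AX ¬idle) = {s : every successor in {Req, Load}} = {Hold}
A[(idle ∨ q) U AX ¬idle]: least fixpoint, start Z0 = Sat(AX ¬idle) = {Hold}, add states in Sat(idle ∨ q) with every successor in Z. Already a fixed point.
Sat(A[(idle ∨ q) U AX ¬idle]) = {Hold}
|Sat(A[(idle ∨ q) U AX ¬idle])| = |{Hold}| = 1.

1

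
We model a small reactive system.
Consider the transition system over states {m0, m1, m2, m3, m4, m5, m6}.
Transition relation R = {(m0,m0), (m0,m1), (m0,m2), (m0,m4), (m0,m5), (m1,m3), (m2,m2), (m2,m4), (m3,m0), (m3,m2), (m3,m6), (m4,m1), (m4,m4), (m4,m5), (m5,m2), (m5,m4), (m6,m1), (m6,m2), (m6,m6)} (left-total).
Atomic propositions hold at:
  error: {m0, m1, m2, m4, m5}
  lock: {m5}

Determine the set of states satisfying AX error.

Sat(AX error) = {s : every successor in {m0, m1, m2, m4, m5}} = {m0, m2, m4, m5}

{m0, m2, m4, m5}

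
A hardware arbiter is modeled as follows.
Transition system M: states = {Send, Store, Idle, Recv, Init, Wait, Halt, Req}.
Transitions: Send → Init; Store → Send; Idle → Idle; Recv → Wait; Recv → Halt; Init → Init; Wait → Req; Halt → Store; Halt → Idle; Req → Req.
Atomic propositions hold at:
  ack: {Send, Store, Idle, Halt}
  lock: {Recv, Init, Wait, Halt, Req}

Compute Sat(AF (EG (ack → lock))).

Sat(ack → lock) = {Recv, Init, Wait, Halt, Req}
EG (ack → lock): greatest fixpoint, start Z0 = {Recv, Init, Wait, Halt, Req}, keep only states in Sat with some successor in Z. Z1 = {Recv, Init, Wait, Req}; fixed.
Sat(EG (ack → lock)) = {Recv, Init, Wait, Req}
AF (EG (ack → lock)): least fixpoint, start Z0 = {Recv, Init, Wait, Req}, add states with every successor in Z. Z1 = {Send, Recv, Init, Wait, Req}; Z2 = {Send, Store, Recv, Init, Wait, Req}; fixed.
Sat(AF (EG (ack → lock))) = {Send, Store, Recv, Init, Wait, Req}

{Send, Store, Recv, Init, Wait, Req}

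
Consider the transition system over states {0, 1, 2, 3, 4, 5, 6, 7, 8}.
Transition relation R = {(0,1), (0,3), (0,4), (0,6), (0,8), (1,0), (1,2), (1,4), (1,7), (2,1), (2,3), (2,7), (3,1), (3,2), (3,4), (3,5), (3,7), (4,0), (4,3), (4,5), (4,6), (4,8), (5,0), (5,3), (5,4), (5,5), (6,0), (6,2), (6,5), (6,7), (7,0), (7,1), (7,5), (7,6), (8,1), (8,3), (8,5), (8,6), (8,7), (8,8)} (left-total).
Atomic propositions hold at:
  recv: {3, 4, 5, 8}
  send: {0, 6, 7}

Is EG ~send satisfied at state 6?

Sat(~send) = {1, 2, 3, 4, 5, 8}
EG ~send: greatest fixpoint, start Z0 = {1, 2, 3, 4, 5, 8}, keep only states in Sat with some successor in Z. Already a fixed point.
Sat(EG ~send) = {1, 2, 3, 4, 5, 8}
6 ∉ Sat(EG ~send) = {1, 2, 3, 4, 5, 8}, so the formula does not hold at 6.

No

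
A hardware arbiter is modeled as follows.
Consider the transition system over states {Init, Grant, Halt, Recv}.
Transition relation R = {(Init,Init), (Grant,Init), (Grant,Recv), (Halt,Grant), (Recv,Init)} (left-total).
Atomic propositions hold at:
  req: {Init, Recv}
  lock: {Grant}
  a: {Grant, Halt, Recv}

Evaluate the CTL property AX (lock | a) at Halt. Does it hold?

Sat(lock | a) = {Grant, Halt, Recv}
Sat(AX (lock | a)) = {s : every successor in {Grant, Halt, Recv}} = {Halt}
Halt ∈ Sat(AX (lock | a)) = {Halt}, so the formula holds at Halt.

Yes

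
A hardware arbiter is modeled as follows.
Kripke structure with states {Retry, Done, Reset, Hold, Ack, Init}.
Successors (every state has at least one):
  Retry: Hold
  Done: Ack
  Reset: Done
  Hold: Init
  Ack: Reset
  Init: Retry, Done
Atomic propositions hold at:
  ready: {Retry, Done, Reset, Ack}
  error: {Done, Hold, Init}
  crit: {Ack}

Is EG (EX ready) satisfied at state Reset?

Yes

Sat(EX ready) = {s : some successor in {Retry, Done, Reset, Ack}} = {Done, Reset, Ack, Init}
EG (EX ready): greatest fixpoint, start Z0 = {Done, Reset, Ack, Init}, keep only states in Sat with some successor in Z. Already a fixed point.
Sat(EG (EX ready)) = {Done, Reset, Ack, Init}
Reset ∈ Sat(EG (EX ready)) = {Done, Reset, Ack, Init}, so the formula holds at Reset.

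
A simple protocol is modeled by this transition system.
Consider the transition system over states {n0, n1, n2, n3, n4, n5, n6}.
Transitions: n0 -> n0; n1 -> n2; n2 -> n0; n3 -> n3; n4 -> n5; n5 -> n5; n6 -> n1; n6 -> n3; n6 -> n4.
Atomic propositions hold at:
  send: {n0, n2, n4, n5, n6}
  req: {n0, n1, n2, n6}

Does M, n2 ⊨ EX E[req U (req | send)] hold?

Yes

Sat(req | send) = {n0, n1, n2, n4, n5, n6}
E[req U (req | send)]: least fixpoint, start Z0 = Sat((req | send)) = {n0, n1, n2, n4, n5, n6}, add states in Sat(req) with some successor in Z. Already a fixed point.
Sat(E[req U (req | send)]) = {n0, n1, n2, n4, n5, n6}
Sat(EX E[req U (req | send)]) = {s : some successor in {n0, n1, n2, n4, n5, n6}} = {n0, n1, n2, n4, n5, n6}
n2 ∈ Sat(EX E[req U (req | send)]) = {n0, n1, n2, n4, n5, n6}, so the formula holds at n2.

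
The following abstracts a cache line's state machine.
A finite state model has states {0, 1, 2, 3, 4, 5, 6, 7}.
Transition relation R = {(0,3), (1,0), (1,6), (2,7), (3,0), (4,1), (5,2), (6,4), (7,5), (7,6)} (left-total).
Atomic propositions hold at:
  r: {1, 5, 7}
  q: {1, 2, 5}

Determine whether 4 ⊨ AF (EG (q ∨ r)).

No

Sat(q ∨ r) = {1, 2, 5, 7}
EG (q ∨ r): greatest fixpoint, start Z0 = {1, 2, 5, 7}, keep only states in Sat with some successor in Z. Z1 = {2, 5, 7}; fixed.
Sat(EG (q ∨ r)) = {2, 5, 7}
AF (EG (q ∨ r)): least fixpoint, start Z0 = {2, 5, 7}, add states with every successor in Z. Already a fixed point.
Sat(AF (EG (q ∨ r))) = {2, 5, 7}
4 ∉ Sat(AF (EG (q ∨ r))) = {2, 5, 7}, so the formula does not hold at 4.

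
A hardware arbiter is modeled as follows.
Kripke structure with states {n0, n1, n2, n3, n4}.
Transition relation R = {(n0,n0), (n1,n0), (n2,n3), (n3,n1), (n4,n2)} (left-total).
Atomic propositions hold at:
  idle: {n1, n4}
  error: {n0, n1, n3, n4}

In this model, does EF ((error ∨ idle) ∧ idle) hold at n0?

Sat(error ∨ idle) = {n0, n1, n3, n4}
Sat((error ∨ idle) ∧ idle) = {n1, n4}
EF ((error ∨ idle) ∧ idle): least fixpoint, start Z0 = {n1, n4}, add states with some successor in Z. Z1 = {n1, n3, n4}; Z2 = {n1, n2, n3, n4}; fixed.
Sat(EF ((error ∨ idle) ∧ idle)) = {n1, n2, n3, n4}
n0 ∉ Sat(EF ((error ∨ idle) ∧ idle)) = {n1, n2, n3, n4}, so the formula does not hold at n0.

No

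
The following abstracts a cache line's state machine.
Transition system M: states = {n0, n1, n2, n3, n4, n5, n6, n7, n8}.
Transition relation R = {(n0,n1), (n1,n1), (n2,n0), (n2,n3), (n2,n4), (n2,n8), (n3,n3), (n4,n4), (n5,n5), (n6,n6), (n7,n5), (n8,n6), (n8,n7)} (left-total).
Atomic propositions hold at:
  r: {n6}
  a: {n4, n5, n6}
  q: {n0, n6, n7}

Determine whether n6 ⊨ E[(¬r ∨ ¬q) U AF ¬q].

No

Sat(¬r) = {n0, n1, n2, n3, n4, n5, n7, n8}
Sat(¬q) = {n1, n2, n3, n4, n5, n8}
Sat(¬r ∨ ¬q) = {n0, n1, n2, n3, n4, n5, n7, n8}
AF ¬q: least fixpoint, start Z0 = {n1, n2, n3, n4, n5, n8}, add states with every successor in Z. Z1 = {n0, n1, n2, n3, n4, n5, n7, n8}; fixed.
Sat(AF ¬q) = {n0, n1, n2, n3, n4, n5, n7, n8}
E[(¬r ∨ ¬q) U AF ¬q]: least fixpoint, start Z0 = Sat(AF ¬q) = {n0, n1, n2, n3, n4, n5, n7, n8}, add states in Sat(¬r ∨ ¬q) with some successor in Z. Already a fixed point.
Sat(E[(¬r ∨ ¬q) U AF ¬q]) = {n0, n1, n2, n3, n4, n5, n7, n8}
n6 ∉ Sat(E[(¬r ∨ ¬q) U AF ¬q]) = {n0, n1, n2, n3, n4, n5, n7, n8}, so the formula does not hold at n6.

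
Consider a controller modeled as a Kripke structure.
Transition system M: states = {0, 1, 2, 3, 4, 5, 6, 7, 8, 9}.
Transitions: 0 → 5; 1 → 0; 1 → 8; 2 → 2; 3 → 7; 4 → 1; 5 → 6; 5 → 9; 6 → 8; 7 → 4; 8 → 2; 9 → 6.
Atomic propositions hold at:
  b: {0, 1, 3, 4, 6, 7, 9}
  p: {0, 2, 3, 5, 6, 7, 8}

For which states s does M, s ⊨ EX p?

{0, 1, 2, 3, 5, 6, 8, 9}

Sat(EX p) = {s : some successor in {0, 2, 3, 5, 6, 7, 8}} = {0, 1, 2, 3, 5, 6, 8, 9}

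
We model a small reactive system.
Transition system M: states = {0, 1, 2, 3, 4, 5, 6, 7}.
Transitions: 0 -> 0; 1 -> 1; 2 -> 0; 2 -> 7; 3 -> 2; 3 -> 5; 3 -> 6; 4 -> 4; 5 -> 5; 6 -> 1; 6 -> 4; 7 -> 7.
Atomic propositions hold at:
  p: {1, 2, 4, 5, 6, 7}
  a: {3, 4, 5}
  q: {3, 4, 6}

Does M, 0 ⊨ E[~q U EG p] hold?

Sat(~q) = {0, 1, 2, 5, 7}
EG p: greatest fixpoint, start Z0 = {1, 2, 4, 5, 6, 7}, keep only states in Sat with some successor in Z. Already a fixed point.
Sat(EG p) = {1, 2, 4, 5, 6, 7}
E[~q U EG p]: least fixpoint, start Z0 = Sat(EG p) = {1, 2, 4, 5, 6, 7}, add states in Sat(~q) with some successor in Z. Already a fixed point.
Sat(E[~q U EG p]) = {1, 2, 4, 5, 6, 7}
0 ∉ Sat(E[~q U EG p]) = {1, 2, 4, 5, 6, 7}, so the formula does not hold at 0.

No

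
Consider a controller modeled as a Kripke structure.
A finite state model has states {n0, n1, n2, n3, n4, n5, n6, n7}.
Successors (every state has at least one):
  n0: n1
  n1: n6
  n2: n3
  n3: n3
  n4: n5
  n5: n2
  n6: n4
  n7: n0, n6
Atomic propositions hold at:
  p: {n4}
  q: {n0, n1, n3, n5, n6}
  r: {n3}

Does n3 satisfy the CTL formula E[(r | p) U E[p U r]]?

Sat(r | p) = {n3, n4}
E[p U r]: least fixpoint, start Z0 = Sat(r) = {n3}, add states in Sat(p) with some successor in Z. Already a fixed point.
Sat(E[p U r]) = {n3}
E[(r | p) U E[p U r]]: least fixpoint, start Z0 = Sat(E[p U r]) = {n3}, add states in Sat(r | p) with some successor in Z. Already a fixed point.
Sat(E[(r | p) U E[p U r]]) = {n3}
n3 ∈ Sat(E[(r | p) U E[p U r]]) = {n3}, so the formula holds at n3.

Yes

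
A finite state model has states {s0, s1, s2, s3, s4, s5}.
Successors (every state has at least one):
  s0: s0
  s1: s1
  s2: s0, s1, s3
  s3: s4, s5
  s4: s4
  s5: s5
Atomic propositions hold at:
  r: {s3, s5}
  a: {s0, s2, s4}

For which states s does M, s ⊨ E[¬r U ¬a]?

Sat(¬r) = {s0, s1, s2, s4}
Sat(¬a) = {s1, s3, s5}
E[¬r U ¬a]: least fixpoint, start Z0 = Sat(¬a) = {s1, s3, s5}, add states in Sat(¬r) with some successor in Z. Z1 = {s1, s2, s3, s5}; fixed.
Sat(E[¬r U ¬a]) = {s1, s2, s3, s5}

{s1, s2, s3, s5}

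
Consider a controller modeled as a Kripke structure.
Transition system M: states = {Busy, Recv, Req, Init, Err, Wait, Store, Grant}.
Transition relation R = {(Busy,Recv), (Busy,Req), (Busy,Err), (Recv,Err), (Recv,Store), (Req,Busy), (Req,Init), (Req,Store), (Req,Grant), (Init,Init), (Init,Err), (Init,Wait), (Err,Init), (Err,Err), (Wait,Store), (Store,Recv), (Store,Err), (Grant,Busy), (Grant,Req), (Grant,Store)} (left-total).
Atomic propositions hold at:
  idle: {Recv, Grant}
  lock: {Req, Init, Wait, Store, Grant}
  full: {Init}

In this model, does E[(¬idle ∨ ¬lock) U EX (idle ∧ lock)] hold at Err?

No

Sat(¬idle) = {Busy, Req, Init, Err, Wait, Store}
Sat(¬lock) = {Busy, Recv, Err}
Sat(¬idle ∨ ¬lock) = {Busy, Recv, Req, Init, Err, Wait, Store}
Sat(idle ∧ lock) = {Grant}
Sat(EX (idle ∧ lock)) = {s : some successor in {Grant}} = {Req}
E[(¬idle ∨ ¬lock) U EX (idle ∧ lock)]: least fixpoint, start Z0 = Sat(EX (idle ∧ lock)) = {Req}, add states in Sat(¬idle ∨ ¬lock) with some successor in Z. Z1 = {Busy, Req}; fixed.
Sat(E[(¬idle ∨ ¬lock) U EX (idle ∧ lock)]) = {Busy, Req}
Err ∉ Sat(E[(¬idle ∨ ¬lock) U EX (idle ∧ lock)]) = {Busy, Req}, so the formula does not hold at Err.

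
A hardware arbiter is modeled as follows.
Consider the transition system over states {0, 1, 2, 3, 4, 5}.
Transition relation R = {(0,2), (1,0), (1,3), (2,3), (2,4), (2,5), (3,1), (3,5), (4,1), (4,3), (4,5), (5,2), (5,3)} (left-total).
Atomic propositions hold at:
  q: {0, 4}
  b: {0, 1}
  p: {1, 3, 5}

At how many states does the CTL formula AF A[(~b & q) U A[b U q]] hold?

2

Sat(~b) = {2, 3, 4, 5}
Sat(~b & q) = {4}
A[b U q]: least fixpoint, start Z0 = Sat(q) = {0, 4}, add states in Sat(b) with every successor in Z. Already a fixed point.
Sat(A[b U q]) = {0, 4}
A[(~b & q) U A[b U q]]: least fixpoint, start Z0 = Sat(A[b U q]) = {0, 4}, add states in Sat(~b & q) with every successor in Z. Already a fixed point.
Sat(A[(~b & q) U A[b U q]]) = {0, 4}
AF A[(~b & q) U A[b U q]]: least fixpoint, start Z0 = {0, 4}, add states with every successor in Z. Already a fixed point.
Sat(AF A[(~b & q) U A[b U q]]) = {0, 4}
|Sat(AF A[(~b & q) U A[b U q]])| = |{0, 4}| = 2.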